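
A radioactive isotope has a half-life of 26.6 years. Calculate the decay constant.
λ = ln(2)/t½ = 0.02606 year⁻¹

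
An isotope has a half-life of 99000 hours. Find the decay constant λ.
λ = ln(2)/t½ = 7.001e-6 hour⁻¹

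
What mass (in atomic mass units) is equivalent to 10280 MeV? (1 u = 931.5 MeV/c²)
m = E/c² = 11.04 u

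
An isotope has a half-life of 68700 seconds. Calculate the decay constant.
λ = ln(2)/t½ = 1.009e-5 second⁻¹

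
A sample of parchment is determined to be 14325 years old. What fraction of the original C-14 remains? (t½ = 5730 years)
N/N₀ = (1/2)^(t/t½) = 0.1768 = 17.7%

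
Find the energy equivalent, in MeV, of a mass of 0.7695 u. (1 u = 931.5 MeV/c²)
E = mc² = 716.8 MeV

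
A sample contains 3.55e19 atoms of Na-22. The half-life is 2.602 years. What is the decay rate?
A = λN = 9.457e18 decays/year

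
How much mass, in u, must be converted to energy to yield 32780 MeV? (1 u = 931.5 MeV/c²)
m = E/c² = 35.19 u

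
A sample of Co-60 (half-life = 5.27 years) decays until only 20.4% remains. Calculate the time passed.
t = t½ × log₂(N₀/N) = 12.09 years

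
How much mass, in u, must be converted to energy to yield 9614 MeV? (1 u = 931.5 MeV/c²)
m = E/c² = 10.32 u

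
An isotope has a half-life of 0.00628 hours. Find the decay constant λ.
λ = ln(2)/t½ = 110.4 hour⁻¹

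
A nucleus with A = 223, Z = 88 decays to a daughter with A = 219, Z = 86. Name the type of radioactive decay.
ΔA = -4, ΔZ = -2 ⇒ alpha decay (α)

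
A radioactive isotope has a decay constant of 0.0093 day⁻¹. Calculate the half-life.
t½ = ln(2)/λ = 74.53 days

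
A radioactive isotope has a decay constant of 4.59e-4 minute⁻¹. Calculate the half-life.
t½ = ln(2)/λ = 1510 minutes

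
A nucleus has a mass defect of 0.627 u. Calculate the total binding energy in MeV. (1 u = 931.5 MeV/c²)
B.E. = Δm × 931.5 = 584.1 MeV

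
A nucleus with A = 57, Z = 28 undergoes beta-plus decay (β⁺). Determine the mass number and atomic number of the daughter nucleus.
Daughter: A = 57, Z = 27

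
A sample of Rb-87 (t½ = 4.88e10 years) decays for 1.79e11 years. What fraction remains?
N/N₀ = (1/2)^(t/t½) = 0.07867 = 7.87%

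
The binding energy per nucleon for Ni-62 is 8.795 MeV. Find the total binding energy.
B.E. = 8.795 × 62 = 545.3 MeV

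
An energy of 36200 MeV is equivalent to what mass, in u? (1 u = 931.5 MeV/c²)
m = E/c² = 38.86 u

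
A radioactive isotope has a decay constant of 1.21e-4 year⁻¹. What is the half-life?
t½ = ln(2)/λ = 5728 years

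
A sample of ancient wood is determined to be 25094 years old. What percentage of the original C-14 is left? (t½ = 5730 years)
N/N₀ = (1/2)^(t/t½) = 0.04805 = 4.8%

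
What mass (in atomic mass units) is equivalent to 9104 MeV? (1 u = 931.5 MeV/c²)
m = E/c² = 9.773 u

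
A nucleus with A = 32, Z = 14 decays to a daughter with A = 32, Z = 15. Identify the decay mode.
ΔA = 0, ΔZ = +1 ⇒ beta-minus decay (β⁻)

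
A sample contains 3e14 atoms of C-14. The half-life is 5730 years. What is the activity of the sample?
A = λN = 3.629e10 decays/year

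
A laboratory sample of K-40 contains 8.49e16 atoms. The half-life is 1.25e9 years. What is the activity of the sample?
A = λN = 4.708e7 decays/year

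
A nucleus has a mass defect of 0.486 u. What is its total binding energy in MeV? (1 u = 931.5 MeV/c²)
B.E. = Δm × 931.5 = 452.7 MeV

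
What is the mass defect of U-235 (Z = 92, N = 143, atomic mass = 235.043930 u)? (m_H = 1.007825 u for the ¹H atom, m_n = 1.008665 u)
Δm = Z·m_H + N·m_n − M = 1.915 u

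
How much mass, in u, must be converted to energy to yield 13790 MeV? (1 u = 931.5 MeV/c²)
m = E/c² = 14.8 u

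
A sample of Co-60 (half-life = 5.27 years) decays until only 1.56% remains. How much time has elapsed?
t = t½ × log₂(N₀/N) = 31.63 years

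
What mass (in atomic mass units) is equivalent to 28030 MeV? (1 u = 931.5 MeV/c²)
m = E/c² = 30.09 u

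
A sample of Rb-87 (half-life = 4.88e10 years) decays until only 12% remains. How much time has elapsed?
t = t½ × log₂(N₀/N) = 1.493e11 years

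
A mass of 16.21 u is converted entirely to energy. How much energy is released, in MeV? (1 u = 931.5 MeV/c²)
E = mc² = 15100 MeV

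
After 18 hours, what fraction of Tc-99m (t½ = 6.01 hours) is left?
N/N₀ = (1/2)^(t/t½) = 0.1254 = 12.5%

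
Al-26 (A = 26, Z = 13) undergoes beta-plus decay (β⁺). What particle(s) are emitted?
β⁺: positron (e⁺) + neutrino (νₑ)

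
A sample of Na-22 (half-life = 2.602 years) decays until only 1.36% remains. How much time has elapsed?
t = t½ × log₂(N₀/N) = 16.13 years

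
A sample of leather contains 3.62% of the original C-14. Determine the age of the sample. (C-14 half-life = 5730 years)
Age = t½ × log₂(1/ratio) = 27430 years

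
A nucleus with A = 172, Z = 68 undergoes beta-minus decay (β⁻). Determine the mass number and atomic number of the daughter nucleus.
Daughter: A = 172, Z = 69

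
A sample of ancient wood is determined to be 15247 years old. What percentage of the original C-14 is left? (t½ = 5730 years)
N/N₀ = (1/2)^(t/t½) = 0.1581 = 15.8%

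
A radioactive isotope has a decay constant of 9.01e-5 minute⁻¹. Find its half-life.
t½ = ln(2)/λ = 7693 minutes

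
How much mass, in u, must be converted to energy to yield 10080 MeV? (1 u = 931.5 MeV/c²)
m = E/c² = 10.82 u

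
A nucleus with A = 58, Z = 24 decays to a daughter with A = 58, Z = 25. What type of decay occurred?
ΔA = 0, ΔZ = +1 ⇒ beta-minus decay (β⁻)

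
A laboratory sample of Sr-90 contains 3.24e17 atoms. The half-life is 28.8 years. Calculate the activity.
A = λN = 7.798e15 decays/year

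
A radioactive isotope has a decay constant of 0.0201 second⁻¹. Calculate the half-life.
t½ = ln(2)/λ = 34.48 seconds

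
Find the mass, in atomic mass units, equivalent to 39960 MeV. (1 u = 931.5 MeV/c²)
m = E/c² = 42.9 u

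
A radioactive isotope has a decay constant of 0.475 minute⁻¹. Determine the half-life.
t½ = ln(2)/λ = 1.459 minutes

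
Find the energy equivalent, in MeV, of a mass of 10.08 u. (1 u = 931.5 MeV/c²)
E = mc² = 9390 MeV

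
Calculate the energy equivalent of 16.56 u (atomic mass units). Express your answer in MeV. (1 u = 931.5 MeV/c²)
E = mc² = 15430 MeV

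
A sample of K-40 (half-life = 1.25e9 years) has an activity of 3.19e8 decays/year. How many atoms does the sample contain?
N = A/λ = 5.753e17 atoms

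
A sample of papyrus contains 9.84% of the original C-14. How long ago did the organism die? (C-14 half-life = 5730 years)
Age = t½ × log₂(1/ratio) = 19170 years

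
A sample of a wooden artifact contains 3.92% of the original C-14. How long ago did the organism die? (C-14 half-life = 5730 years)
Age = t½ × log₂(1/ratio) = 26780 years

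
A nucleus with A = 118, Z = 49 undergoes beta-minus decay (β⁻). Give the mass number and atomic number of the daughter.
Daughter: A = 118, Z = 50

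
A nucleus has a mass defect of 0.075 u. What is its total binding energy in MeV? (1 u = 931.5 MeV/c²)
B.E. = Δm × 931.5 = 69.86 MeV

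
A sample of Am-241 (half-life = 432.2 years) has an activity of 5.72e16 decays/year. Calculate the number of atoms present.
N = A/λ = 3.567e19 atoms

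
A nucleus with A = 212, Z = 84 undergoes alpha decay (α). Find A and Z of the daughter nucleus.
Daughter: A = 208, Z = 82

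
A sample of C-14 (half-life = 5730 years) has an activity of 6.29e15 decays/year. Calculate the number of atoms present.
N = A/λ = 5.2e19 atoms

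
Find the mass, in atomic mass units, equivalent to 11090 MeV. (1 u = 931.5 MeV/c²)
m = E/c² = 11.91 u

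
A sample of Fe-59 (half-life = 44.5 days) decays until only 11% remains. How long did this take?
t = t½ × log₂(N₀/N) = 141.7 days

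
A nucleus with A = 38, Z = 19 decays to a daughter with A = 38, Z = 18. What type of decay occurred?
ΔA = 0, ΔZ = -1 ⇒ beta-plus decay (β⁺) or electron capture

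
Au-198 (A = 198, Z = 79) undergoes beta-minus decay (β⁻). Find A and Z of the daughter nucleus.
Daughter: A = 198, Z = 80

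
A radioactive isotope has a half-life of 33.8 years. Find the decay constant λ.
λ = ln(2)/t½ = 0.02051 year⁻¹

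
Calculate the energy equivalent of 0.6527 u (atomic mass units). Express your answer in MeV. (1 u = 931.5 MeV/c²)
E = mc² = 608 MeV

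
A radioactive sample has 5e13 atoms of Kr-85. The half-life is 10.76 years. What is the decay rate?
A = λN = 3.221e12 decays/year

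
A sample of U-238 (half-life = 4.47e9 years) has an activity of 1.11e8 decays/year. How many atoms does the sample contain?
N = A/λ = 7.158e17 atoms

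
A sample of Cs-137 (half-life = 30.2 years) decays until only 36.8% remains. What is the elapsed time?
t = t½ × log₂(N₀/N) = 43.56 years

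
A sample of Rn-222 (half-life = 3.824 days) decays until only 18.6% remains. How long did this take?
t = t½ × log₂(N₀/N) = 9.279 days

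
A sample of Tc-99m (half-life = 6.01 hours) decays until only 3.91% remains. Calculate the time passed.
t = t½ × log₂(N₀/N) = 28.11 hours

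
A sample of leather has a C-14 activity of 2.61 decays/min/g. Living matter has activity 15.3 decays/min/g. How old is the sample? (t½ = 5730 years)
Age = t½ × log₂(A₀/A) = 14620 years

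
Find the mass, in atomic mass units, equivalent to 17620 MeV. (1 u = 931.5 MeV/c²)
m = E/c² = 18.92 u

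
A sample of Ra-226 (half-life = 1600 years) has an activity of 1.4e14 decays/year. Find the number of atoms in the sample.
N = A/λ = 3.232e17 atoms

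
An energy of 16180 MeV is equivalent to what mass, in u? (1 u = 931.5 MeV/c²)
m = E/c² = 17.37 u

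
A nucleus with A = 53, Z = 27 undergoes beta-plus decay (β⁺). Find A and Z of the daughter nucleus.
Daughter: A = 53, Z = 26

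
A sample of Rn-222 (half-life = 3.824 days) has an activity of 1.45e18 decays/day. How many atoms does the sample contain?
N = A/λ = 7.999e18 atoms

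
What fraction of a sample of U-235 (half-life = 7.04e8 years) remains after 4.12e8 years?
N/N₀ = (1/2)^(t/t½) = 0.6665 = 66.7%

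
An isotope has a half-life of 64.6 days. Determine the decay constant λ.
λ = ln(2)/t½ = 0.01073 day⁻¹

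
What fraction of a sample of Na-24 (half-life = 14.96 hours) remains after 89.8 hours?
N/N₀ = (1/2)^(t/t½) = 0.0156 = 1.56%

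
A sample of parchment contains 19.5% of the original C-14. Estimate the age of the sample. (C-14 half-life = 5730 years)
Age = t½ × log₂(1/ratio) = 13510 years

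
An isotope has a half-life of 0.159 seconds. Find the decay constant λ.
λ = ln(2)/t½ = 4.359 second⁻¹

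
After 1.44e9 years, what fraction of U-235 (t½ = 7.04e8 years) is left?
N/N₀ = (1/2)^(t/t½) = 0.2422 = 24.2%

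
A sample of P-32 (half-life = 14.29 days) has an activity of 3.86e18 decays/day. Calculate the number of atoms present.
N = A/λ = 7.958e19 atoms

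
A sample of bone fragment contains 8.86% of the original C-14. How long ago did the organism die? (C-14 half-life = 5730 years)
Age = t½ × log₂(1/ratio) = 20040 years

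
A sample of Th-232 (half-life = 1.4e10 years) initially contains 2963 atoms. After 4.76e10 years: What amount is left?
N = N₀(1/2)^(t/t½) = 280.7 atoms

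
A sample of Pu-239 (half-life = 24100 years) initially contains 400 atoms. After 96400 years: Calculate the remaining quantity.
N = N₀(1/2)^(t/t½) = 25 atoms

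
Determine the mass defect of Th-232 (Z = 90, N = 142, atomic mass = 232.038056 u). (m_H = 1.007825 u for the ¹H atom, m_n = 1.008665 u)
Δm = Z·m_H + N·m_n − M = 1.897 u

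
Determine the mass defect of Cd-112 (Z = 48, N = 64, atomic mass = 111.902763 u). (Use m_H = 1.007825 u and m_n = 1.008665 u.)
Δm = Z·m_H + N·m_n − M = 1.027 u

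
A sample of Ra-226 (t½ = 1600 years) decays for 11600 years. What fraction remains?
N/N₀ = (1/2)^(t/t½) = 0.00657 = 0.657%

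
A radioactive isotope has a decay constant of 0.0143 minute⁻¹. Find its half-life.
t½ = ln(2)/λ = 48.47 minutes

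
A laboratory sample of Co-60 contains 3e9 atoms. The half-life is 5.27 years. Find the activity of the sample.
A = λN = 3.946e8 decays/year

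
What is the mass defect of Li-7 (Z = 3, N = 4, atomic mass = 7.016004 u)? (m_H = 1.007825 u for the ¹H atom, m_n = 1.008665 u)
Δm = Z·m_H + N·m_n − M = 0.04213 u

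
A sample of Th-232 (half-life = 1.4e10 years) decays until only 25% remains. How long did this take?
t = t½ × log₂(N₀/N) = 2.8e10 years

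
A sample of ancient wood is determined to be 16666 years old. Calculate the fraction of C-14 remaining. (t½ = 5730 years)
N/N₀ = (1/2)^(t/t½) = 0.1332 = 13.3%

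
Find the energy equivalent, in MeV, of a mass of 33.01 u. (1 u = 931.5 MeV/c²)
E = mc² = 30750 MeV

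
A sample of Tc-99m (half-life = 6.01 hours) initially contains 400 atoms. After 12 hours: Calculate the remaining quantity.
N = N₀(1/2)^(t/t½) = 100.2 atoms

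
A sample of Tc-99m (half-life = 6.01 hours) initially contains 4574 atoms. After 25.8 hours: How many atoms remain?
N = N₀(1/2)^(t/t½) = 233.4 atoms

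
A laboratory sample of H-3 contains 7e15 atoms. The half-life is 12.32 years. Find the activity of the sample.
A = λN = 3.938e14 decays/year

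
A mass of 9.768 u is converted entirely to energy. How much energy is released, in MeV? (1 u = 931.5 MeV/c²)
E = mc² = 9099 MeV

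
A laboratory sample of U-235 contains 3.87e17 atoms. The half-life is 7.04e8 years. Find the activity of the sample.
A = λN = 3.81e8 decays/year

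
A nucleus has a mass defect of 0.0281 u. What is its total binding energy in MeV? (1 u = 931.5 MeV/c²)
B.E. = Δm × 931.5 = 26.18 MeV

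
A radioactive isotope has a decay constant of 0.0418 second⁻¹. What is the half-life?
t½ = ln(2)/λ = 16.58 seconds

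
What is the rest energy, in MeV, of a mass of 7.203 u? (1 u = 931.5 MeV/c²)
E = mc² = 6710 MeV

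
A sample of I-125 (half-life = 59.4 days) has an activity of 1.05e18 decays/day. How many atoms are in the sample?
N = A/λ = 8.998e19 atoms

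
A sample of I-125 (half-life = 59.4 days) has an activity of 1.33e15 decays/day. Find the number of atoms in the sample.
N = A/λ = 1.14e17 atoms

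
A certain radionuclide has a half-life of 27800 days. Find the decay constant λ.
λ = ln(2)/t½ = 2.493e-5 day⁻¹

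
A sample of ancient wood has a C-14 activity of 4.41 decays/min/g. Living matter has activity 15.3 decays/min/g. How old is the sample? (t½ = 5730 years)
Age = t½ × log₂(A₀/A) = 10280 years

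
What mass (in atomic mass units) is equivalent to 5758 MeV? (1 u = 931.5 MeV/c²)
m = E/c² = 6.181 u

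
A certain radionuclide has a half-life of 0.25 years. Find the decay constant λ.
λ = ln(2)/t½ = 2.773 year⁻¹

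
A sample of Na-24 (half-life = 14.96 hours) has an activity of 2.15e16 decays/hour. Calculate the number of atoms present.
N = A/λ = 4.64e17 atoms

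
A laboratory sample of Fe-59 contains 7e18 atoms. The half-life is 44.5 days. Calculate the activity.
A = λN = 1.09e17 decays/day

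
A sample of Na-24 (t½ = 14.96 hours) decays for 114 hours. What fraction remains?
N/N₀ = (1/2)^(t/t½) = 0.005082 = 0.508%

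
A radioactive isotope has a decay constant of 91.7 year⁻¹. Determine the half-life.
t½ = ln(2)/λ = 0.007559 years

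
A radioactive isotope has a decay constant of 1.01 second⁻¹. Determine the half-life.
t½ = ln(2)/λ = 0.6863 seconds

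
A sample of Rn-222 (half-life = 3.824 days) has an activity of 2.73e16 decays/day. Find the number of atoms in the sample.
N = A/λ = 1.506e17 atoms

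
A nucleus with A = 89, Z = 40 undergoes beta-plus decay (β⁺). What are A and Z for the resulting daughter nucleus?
Daughter: A = 89, Z = 39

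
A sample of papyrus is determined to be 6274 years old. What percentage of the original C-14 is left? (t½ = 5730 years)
N/N₀ = (1/2)^(t/t½) = 0.4682 = 46.8%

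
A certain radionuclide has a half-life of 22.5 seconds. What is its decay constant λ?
λ = ln(2)/t½ = 0.03081 second⁻¹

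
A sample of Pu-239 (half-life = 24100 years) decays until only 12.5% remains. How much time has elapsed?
t = t½ × log₂(N₀/N) = 72300 years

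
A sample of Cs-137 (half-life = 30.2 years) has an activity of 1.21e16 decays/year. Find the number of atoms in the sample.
N = A/λ = 5.272e17 atoms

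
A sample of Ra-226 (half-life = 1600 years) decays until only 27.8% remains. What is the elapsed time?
t = t½ × log₂(N₀/N) = 2955 years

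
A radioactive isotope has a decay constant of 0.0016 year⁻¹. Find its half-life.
t½ = ln(2)/λ = 433.2 years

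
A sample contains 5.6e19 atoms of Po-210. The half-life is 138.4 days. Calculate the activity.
A = λN = 2.805e17 decays/day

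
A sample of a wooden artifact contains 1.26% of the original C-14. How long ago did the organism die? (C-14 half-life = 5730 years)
Age = t½ × log₂(1/ratio) = 36160 years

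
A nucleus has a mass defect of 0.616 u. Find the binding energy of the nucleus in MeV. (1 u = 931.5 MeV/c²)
B.E. = Δm × 931.5 = 573.8 MeV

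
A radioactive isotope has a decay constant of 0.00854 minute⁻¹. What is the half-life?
t½ = ln(2)/λ = 81.16 minutes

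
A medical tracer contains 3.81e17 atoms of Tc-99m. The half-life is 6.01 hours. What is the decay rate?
A = λN = 4.394e16 decays/hour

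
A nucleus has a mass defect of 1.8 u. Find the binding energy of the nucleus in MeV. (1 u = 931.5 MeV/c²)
B.E. = Δm × 931.5 = 1677 MeV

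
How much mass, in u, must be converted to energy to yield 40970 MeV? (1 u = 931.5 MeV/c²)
m = E/c² = 43.98 u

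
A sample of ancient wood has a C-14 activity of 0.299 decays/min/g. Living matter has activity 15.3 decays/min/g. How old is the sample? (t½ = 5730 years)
Age = t½ × log₂(A₀/A) = 32530 years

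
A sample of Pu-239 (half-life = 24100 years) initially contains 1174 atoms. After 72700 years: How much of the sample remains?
N = N₀(1/2)^(t/t½) = 145.1 atoms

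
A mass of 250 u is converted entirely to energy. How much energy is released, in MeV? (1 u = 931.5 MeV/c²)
E = mc² = 2.329e5 MeV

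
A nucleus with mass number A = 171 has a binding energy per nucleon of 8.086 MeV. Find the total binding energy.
B.E. = 8.086 × 171 = 1383 MeV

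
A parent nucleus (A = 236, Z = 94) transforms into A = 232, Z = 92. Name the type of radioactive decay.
ΔA = -4, ΔZ = -2 ⇒ alpha decay (α)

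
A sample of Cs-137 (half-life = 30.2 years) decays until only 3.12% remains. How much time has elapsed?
t = t½ × log₂(N₀/N) = 151.1 years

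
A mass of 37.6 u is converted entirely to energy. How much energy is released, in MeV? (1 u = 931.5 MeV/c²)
E = mc² = 35020 MeV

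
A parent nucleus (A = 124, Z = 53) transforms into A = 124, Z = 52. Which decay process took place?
ΔA = 0, ΔZ = -1 ⇒ beta-plus decay (β⁺) or electron capture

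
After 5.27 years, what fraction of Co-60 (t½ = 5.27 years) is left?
N/N₀ = (1/2)^(t/t½) = 0.5 = 50%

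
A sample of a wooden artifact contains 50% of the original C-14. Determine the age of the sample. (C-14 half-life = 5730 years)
Age = t½ × log₂(1/ratio) = 5730 years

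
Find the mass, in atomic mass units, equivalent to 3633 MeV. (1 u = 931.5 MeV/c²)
m = E/c² = 3.9 u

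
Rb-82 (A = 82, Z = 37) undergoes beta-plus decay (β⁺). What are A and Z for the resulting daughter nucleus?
Daughter: A = 82, Z = 36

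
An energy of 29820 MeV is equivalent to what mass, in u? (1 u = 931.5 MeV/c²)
m = E/c² = 32.01 u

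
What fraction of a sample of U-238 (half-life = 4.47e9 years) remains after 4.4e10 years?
N/N₀ = (1/2)^(t/t½) = 0.001089 = 0.109%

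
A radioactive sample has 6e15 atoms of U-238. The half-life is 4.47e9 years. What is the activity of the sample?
A = λN = 9.304e5 decays/year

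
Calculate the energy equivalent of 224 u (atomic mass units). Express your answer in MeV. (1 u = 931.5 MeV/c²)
E = mc² = 2.087e5 MeV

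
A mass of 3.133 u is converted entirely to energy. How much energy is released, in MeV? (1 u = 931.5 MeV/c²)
E = mc² = 2918 MeV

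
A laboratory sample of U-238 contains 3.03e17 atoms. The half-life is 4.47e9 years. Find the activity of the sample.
A = λN = 4.699e7 decays/year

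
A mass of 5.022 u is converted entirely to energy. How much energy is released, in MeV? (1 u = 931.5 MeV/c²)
E = mc² = 4678 MeV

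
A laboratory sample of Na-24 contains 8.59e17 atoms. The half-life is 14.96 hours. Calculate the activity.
A = λN = 3.98e16 decays/hour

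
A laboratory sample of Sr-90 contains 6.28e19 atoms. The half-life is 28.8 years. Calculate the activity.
A = λN = 1.511e18 decays/year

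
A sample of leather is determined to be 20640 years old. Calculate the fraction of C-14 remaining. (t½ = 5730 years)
N/N₀ = (1/2)^(t/t½) = 0.08235 = 8.23%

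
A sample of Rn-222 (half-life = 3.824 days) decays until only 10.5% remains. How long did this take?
t = t½ × log₂(N₀/N) = 12.43 days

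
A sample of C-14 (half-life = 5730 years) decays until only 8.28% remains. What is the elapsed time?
t = t½ × log₂(N₀/N) = 20590 years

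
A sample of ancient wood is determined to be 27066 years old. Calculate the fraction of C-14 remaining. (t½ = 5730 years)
N/N₀ = (1/2)^(t/t½) = 0.03785 = 3.79%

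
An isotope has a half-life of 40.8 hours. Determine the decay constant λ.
λ = ln(2)/t½ = 0.01699 hour⁻¹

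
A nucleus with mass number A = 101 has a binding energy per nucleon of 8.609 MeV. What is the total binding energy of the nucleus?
B.E. = 8.609 × 101 = 869.5 MeV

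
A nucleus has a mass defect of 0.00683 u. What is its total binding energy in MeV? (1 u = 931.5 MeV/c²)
B.E. = Δm × 931.5 = 6.362 MeV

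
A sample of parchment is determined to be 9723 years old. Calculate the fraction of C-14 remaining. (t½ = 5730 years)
N/N₀ = (1/2)^(t/t½) = 0.3085 = 30.8%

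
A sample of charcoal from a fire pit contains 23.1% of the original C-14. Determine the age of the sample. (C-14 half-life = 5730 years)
Age = t½ × log₂(1/ratio) = 12110 years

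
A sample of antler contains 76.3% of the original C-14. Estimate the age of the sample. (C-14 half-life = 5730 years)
Age = t½ × log₂(1/ratio) = 2236 years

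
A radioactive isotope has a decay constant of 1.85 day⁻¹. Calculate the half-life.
t½ = ln(2)/λ = 0.3747 days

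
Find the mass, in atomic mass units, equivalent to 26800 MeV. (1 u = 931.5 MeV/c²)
m = E/c² = 28.77 u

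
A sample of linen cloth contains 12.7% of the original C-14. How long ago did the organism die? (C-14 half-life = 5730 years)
Age = t½ × log₂(1/ratio) = 17060 years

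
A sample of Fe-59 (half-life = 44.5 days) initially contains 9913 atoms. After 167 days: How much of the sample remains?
N = N₀(1/2)^(t/t½) = 735.4 atoms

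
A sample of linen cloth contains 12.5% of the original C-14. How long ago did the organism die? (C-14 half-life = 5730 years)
Age = t½ × log₂(1/ratio) = 17190 years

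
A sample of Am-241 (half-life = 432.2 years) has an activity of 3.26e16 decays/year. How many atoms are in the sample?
N = A/λ = 2.033e19 atoms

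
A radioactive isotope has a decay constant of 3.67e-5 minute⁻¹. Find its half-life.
t½ = ln(2)/λ = 18890 minutes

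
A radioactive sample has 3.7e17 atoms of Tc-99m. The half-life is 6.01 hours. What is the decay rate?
A = λN = 4.267e16 decays/hour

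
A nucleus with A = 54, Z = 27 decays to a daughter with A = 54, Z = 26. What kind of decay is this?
ΔA = 0, ΔZ = -1 ⇒ beta-plus decay (β⁺) or electron capture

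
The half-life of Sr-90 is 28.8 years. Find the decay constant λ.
λ = ln(2)/t½ = 0.02407 year⁻¹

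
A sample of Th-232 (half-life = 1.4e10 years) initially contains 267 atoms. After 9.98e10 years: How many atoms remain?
N = N₀(1/2)^(t/t½) = 1.908 atoms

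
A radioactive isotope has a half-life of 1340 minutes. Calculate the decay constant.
λ = ln(2)/t½ = 5.173e-4 minute⁻¹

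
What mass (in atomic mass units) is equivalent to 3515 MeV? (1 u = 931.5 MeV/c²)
m = E/c² = 3.773 u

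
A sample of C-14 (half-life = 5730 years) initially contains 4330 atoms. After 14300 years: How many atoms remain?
N = N₀(1/2)^(t/t½) = 767.8 atoms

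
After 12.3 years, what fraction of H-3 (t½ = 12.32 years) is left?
N/N₀ = (1/2)^(t/t½) = 0.5006 = 50.1%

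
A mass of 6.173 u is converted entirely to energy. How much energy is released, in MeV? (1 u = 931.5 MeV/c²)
E = mc² = 5750 MeV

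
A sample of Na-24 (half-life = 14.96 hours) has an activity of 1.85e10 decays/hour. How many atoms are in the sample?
N = A/λ = 3.993e11 atoms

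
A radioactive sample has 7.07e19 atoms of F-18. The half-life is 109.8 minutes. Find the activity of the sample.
A = λN = 4.463e17 decays/minute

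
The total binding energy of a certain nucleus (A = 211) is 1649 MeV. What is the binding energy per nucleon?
B.E./A = 1649/211 = 7.815 MeV/nucleon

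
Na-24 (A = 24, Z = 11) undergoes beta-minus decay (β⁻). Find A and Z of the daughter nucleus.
Daughter: A = 24, Z = 12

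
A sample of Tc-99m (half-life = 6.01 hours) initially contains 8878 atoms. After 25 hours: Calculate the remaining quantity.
N = N₀(1/2)^(t/t½) = 496.7 atoms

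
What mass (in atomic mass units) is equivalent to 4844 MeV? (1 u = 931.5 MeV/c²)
m = E/c² = 5.2 u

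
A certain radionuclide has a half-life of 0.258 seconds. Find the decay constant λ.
λ = ln(2)/t½ = 2.687 second⁻¹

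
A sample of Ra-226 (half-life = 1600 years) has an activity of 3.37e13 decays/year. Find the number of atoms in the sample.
N = A/λ = 7.779e16 atoms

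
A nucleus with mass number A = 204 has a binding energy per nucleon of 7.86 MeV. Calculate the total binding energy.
B.E. = 7.86 × 204 = 1603 MeV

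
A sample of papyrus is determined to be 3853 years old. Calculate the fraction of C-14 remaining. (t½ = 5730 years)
N/N₀ = (1/2)^(t/t½) = 0.6275 = 62.7%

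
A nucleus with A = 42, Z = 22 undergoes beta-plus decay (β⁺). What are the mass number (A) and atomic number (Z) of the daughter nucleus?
Daughter: A = 42, Z = 21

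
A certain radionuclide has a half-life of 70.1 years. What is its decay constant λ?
λ = ln(2)/t½ = 0.009888 year⁻¹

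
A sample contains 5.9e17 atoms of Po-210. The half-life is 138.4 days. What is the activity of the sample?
A = λN = 2.955e15 decays/day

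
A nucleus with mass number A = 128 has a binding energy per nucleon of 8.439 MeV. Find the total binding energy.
B.E. = 8.439 × 128 = 1080 MeV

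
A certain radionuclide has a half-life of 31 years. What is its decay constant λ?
λ = ln(2)/t½ = 0.02236 year⁻¹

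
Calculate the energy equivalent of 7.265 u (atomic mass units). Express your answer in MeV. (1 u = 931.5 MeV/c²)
E = mc² = 6767 MeV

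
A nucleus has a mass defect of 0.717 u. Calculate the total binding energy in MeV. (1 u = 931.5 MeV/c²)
B.E. = Δm × 931.5 = 667.9 MeV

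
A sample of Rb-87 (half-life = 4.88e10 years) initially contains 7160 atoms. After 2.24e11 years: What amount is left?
N = N₀(1/2)^(t/t½) = 297.3 atoms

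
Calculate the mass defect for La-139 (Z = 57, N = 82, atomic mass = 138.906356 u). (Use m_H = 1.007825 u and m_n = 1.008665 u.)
Δm = Z·m_H + N·m_n − M = 1.25 u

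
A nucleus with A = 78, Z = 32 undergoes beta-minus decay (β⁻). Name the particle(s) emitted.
β⁻: electron (e⁻) + antineutrino (ν̄ₑ)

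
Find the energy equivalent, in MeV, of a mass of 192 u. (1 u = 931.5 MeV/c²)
E = mc² = 1.788e5 MeV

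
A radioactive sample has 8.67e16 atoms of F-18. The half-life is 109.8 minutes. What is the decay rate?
A = λN = 5.473e14 decays/minute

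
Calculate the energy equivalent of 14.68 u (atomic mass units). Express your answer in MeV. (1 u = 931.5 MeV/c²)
E = mc² = 13670 MeV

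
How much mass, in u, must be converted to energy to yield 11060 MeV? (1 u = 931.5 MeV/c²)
m = E/c² = 11.87 u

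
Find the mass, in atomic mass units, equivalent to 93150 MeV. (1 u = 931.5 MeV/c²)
m = E/c² = 100 u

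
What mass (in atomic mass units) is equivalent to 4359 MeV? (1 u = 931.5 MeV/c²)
m = E/c² = 4.68 u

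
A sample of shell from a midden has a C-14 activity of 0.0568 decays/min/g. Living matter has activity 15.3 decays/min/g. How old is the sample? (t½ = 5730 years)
Age = t½ × log₂(A₀/A) = 46260 years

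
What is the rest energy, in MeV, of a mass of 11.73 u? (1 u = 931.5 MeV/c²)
E = mc² = 10930 MeV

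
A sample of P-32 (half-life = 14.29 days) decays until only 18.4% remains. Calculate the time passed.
t = t½ × log₂(N₀/N) = 34.9 days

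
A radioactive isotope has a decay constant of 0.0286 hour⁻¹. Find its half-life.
t½ = ln(2)/λ = 24.24 hours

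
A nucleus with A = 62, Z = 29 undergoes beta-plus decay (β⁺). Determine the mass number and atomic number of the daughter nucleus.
Daughter: A = 62, Z = 28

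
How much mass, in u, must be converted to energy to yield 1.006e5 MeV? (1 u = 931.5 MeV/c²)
m = E/c² = 108 u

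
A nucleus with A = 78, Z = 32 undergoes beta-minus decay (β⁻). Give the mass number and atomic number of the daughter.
Daughter: A = 78, Z = 33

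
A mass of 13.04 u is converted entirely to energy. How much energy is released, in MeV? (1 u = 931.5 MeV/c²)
E = mc² = 12150 MeV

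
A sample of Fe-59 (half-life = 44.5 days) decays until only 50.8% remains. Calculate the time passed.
t = t½ × log₂(N₀/N) = 43.48 days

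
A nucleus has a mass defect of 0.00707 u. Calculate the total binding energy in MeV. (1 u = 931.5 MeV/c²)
B.E. = Δm × 931.5 = 6.586 MeV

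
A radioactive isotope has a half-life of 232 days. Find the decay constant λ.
λ = ln(2)/t½ = 0.002988 day⁻¹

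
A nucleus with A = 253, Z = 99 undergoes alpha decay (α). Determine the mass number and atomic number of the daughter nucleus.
Daughter: A = 249, Z = 97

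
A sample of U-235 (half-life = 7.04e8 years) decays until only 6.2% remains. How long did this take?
t = t½ × log₂(N₀/N) = 2.824e9 years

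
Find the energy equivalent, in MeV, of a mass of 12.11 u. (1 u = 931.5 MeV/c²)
E = mc² = 11280 MeV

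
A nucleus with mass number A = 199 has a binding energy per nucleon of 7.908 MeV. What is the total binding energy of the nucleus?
B.E. = 7.908 × 199 = 1574 MeV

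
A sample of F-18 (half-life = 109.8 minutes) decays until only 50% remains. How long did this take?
t = t½ × log₂(N₀/N) = 109.8 minutes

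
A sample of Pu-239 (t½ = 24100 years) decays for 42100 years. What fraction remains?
N/N₀ = (1/2)^(t/t½) = 0.2979 = 29.8%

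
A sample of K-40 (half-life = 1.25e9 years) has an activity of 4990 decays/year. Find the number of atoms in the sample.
N = A/λ = 8.999e12 atoms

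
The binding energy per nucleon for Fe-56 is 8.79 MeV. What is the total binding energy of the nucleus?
B.E. = 8.79 × 56 = 492.2 MeV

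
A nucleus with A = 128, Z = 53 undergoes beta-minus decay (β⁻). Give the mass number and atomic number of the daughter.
Daughter: A = 128, Z = 54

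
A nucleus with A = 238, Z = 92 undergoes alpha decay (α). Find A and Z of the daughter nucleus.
Daughter: A = 234, Z = 90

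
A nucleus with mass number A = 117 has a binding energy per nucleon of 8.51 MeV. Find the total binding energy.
B.E. = 8.51 × 117 = 995.7 MeV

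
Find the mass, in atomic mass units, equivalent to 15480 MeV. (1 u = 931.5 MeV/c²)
m = E/c² = 16.62 u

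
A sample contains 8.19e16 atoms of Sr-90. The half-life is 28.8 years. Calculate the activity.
A = λN = 1.971e15 decays/year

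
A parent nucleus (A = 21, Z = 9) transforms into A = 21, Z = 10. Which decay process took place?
ΔA = 0, ΔZ = +1 ⇒ beta-minus decay (β⁻)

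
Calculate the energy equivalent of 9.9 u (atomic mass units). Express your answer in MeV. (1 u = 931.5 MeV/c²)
E = mc² = 9222 MeV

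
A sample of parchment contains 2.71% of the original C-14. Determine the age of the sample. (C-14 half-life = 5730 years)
Age = t½ × log₂(1/ratio) = 29830 years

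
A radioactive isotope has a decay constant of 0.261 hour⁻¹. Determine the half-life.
t½ = ln(2)/λ = 2.656 hours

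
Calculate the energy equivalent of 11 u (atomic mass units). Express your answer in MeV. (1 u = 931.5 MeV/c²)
E = mc² = 10250 MeV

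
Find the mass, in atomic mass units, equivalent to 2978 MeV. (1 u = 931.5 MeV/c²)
m = E/c² = 3.197 u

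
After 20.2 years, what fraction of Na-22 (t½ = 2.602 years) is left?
N/N₀ = (1/2)^(t/t½) = 0.004603 = 0.46%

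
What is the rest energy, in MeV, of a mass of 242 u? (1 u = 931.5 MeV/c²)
E = mc² = 2.254e5 MeV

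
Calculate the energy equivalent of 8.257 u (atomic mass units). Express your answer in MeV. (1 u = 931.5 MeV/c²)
E = mc² = 7691 MeV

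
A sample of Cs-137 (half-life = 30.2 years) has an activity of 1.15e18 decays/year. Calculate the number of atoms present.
N = A/λ = 5.01e19 atoms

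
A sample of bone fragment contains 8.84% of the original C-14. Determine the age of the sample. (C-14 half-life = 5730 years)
Age = t½ × log₂(1/ratio) = 20050 years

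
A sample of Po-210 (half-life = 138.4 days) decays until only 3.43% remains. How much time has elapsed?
t = t½ × log₂(N₀/N) = 673.4 days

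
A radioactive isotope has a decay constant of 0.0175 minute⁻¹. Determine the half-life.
t½ = ln(2)/λ = 39.61 minutes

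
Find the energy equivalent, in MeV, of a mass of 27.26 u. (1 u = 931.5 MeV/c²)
E = mc² = 25390 MeV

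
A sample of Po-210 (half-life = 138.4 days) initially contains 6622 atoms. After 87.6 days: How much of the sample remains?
N = N₀(1/2)^(t/t½) = 4270 atoms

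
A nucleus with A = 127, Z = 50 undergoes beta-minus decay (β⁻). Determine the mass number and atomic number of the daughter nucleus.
Daughter: A = 127, Z = 51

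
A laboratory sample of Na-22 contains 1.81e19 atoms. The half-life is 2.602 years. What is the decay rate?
A = λN = 4.822e18 decays/year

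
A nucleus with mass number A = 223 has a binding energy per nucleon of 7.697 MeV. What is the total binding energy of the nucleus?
B.E. = 7.697 × 223 = 1716 MeV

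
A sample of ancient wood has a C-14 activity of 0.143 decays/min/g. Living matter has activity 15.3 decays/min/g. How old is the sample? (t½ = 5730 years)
Age = t½ × log₂(A₀/A) = 38630 years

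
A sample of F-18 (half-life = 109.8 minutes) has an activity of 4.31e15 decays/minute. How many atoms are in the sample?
N = A/λ = 6.827e17 atoms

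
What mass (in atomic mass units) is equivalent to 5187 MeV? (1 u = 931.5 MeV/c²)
m = E/c² = 5.568 u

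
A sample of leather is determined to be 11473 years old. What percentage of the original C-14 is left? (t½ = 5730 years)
N/N₀ = (1/2)^(t/t½) = 0.2496 = 25%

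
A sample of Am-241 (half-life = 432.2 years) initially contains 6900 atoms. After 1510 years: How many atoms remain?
N = N₀(1/2)^(t/t½) = 612.5 atoms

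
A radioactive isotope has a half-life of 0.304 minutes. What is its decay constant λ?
λ = ln(2)/t½ = 2.28 minute⁻¹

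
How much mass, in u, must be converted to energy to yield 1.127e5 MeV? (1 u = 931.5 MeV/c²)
m = E/c² = 121 u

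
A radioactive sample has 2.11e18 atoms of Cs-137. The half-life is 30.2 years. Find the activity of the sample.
A = λN = 4.843e16 decays/year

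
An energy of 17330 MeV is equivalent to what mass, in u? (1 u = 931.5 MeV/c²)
m = E/c² = 18.6 u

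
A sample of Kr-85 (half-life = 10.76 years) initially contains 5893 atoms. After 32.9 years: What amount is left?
N = N₀(1/2)^(t/t½) = 707.8 atoms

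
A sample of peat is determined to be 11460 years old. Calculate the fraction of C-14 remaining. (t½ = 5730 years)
N/N₀ = (1/2)^(t/t½) = 0.25 = 25%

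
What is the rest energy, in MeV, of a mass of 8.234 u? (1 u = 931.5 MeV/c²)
E = mc² = 7670 MeV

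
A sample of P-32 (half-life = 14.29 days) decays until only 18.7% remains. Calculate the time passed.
t = t½ × log₂(N₀/N) = 34.57 days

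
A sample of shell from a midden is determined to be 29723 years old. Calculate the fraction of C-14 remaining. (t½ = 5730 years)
N/N₀ = (1/2)^(t/t½) = 0.02745 = 2.74%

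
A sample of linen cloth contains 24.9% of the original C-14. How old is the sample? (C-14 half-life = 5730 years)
Age = t½ × log₂(1/ratio) = 11490 years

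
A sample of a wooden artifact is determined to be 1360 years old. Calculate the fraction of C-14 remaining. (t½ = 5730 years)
N/N₀ = (1/2)^(t/t½) = 0.8483 = 84.8%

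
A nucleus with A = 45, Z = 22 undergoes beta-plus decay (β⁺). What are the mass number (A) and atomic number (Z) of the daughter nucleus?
Daughter: A = 45, Z = 21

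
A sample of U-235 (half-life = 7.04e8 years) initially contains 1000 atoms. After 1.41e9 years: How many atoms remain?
N = N₀(1/2)^(t/t½) = 249.5 atoms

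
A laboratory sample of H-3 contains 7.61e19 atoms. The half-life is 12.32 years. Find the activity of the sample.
A = λN = 4.282e18 decays/year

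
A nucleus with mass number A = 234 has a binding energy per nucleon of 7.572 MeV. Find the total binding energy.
B.E. = 7.572 × 234 = 1772 MeV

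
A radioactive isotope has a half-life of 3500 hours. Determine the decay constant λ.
λ = ln(2)/t½ = 1.98e-4 hour⁻¹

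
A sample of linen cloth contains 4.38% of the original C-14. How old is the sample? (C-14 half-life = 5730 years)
Age = t½ × log₂(1/ratio) = 25860 years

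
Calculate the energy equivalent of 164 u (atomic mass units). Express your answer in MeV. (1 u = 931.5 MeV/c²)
E = mc² = 1.528e5 MeV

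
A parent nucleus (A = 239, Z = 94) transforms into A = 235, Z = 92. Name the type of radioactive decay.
ΔA = -4, ΔZ = -2 ⇒ alpha decay (α)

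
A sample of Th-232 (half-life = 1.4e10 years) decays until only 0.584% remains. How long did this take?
t = t½ × log₂(N₀/N) = 1.039e11 years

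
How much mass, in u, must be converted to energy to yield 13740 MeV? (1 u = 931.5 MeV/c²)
m = E/c² = 14.75 u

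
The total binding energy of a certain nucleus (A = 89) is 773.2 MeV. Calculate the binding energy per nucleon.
B.E./A = 773.2/89 = 8.688 MeV/nucleon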